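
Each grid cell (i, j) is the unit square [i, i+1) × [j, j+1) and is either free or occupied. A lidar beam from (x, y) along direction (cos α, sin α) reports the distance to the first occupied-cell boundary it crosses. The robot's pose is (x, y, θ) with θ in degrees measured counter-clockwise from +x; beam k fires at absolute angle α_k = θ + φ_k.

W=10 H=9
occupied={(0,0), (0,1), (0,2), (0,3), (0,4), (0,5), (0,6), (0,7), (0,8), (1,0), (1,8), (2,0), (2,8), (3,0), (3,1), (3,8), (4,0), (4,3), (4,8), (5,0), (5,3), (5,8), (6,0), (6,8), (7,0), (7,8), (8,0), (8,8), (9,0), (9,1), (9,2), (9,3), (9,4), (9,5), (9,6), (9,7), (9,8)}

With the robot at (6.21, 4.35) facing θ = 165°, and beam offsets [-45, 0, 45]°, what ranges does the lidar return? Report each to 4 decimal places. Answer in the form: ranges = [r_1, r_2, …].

beam 1: φ=-45°, α=120°
  cosα=-0.5000 sinα=0.8660 | (6,4) | tMaxX 0.4200 tMaxY 0.7506 | tΔX 2.0000 tΔY 1.1547
    t=0.4200 [x] (5,4)
    t=0.7506 [y] (5,5)
    t=1.9053 [y] (5,6)
    t=2.4200 [x] (4,6)
    t=3.0600 [y] (4,7)
    t=4.2147 [y] (4,8) — stop
  → r_1 = 4.2147
beam 2: φ=0°, α=165°
  cosα=-0.9659 sinα=0.2588 | (6,4) | tMaxX 0.2174 tMaxY 2.5114 | tΔX 1.0353 tΔY 3.8637
    t=0.2174 [x] (5,4)
    t=1.2527 [x] (4,4)
    t=2.2880 [x] (3,4)
    t=2.5114 [y] (3,5)
    t=3.3232 [x] (2,5)
    t=4.3585 [x] (1,5)
    t=5.3938 [x] (0,5) — stop
  → r_2 = 5.3938
beam 3: φ=45°, α=210°
  cosα=-0.8660 sinα=-0.5000 | (6,4) | tMaxX 0.2425 tMaxY 0.7000 | tΔX 1.1547 tΔY 2.0000
    t=0.2425 [x] (5,4)
    t=0.7000 [y] (5,3) — stop
  → r_3 = 0.7000

ranges = [4.2147, 5.3938, 0.7000]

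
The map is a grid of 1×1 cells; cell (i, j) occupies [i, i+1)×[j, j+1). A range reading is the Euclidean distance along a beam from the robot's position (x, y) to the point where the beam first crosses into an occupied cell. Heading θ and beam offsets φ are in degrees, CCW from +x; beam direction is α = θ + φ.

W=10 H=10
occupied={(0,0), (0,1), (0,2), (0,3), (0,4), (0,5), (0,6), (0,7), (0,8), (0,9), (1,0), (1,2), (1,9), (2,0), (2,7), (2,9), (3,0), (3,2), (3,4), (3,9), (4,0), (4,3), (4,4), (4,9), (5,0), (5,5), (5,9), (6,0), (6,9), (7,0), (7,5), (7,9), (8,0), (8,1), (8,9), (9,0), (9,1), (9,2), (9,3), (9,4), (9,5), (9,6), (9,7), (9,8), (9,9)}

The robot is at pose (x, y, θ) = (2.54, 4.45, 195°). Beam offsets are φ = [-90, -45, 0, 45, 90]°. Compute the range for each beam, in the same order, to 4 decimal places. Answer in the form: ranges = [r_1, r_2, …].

ranges = [4.7105, 1.7782, 1.5943, 1.6743, 1.7773]

beam 1: φ=-90°, α=105°
  cosα=-0.2588 sinα=0.9659 | (2,4) | tMaxX 2.0864 tMaxY 0.5694 | tΔX 3.8637 tΔY 1.0353
    t=0.5694 [y] (2,5)
    t=1.6047 [y] (2,6)
    t=2.0864 [x] (1,6)
    t=2.6400 [y] (1,7)
    t=3.6752 [y] (1,8)
    t=4.7105 [y] (1,9) — stop
  → r_1 = 4.7105
beam 2: φ=-45°, α=150°
  cosα=-0.8660 sinα=0.5000 | (2,4) | tMaxX 0.6235 tMaxY 1.1000 | tΔX 1.1547 tΔY 2.0000
    t=0.6235 [x] (1,4)
    t=1.1000 [y] (1,5)
    t=1.7782 [x] (0,5) — stop
  → r_2 = 1.7782
beam 3: φ=0°, α=195°
  cosα=-0.9659 sinα=-0.2588 | (2,4) | tMaxX 0.5590 tMaxY 1.7387 | tΔX 1.0353 tΔY 3.8637
    t=0.5590 [x] (1,4)
    t=1.5943 [x] (0,4) — stop
  → r_3 = 1.5943
beam 4: φ=45°, α=240°
  cosα=-0.5000 sinα=-0.8660 | (2,4) | tMaxX 1.0800 tMaxY 0.5196 | tΔX 2.0000 tΔY 1.1547
    t=0.5196 [y] (2,3)
    t=1.0800 [x] (1,3)
    t=1.6743 [y] (1,2) — stop
  → r_4 = 1.6743
beam 5: φ=90°, α=285°
  cosα=0.2588 sinα=-0.9659 | (2,4) | tMaxX 1.7773 tMaxY 0.4659 | tΔX 3.8637 tΔY 1.0353
    t=0.4659 [y] (2,3)
    t=1.5012 [y] (2,2)
    t=1.7773 [x] (3,2) — stop
  → r_5 = 1.7773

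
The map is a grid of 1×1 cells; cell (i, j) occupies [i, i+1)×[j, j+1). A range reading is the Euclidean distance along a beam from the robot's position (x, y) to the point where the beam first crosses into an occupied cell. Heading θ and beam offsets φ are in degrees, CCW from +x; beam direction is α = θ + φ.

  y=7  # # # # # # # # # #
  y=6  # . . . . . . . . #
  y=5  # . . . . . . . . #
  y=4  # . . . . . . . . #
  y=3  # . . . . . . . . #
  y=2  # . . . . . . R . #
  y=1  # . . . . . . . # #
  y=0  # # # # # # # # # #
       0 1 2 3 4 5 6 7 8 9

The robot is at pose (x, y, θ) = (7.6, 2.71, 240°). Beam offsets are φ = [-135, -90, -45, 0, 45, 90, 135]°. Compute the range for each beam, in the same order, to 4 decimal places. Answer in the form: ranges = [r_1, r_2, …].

ranges = [4.4413, 7.6210, 6.6069, 1.9745, 1.5455, 1.4200, 1.4494]

beam 1: φ=-135°, α=105°
  cosα=-0.2588 sinα=0.9659 | (7,2) | tMaxX 2.3182 tMaxY 0.3002 | tΔX 3.8637 tΔY 1.0353
    t=0.3002 [y] (7,3)
    t=1.3355 [y] (7,4)
    t=2.3182 [x] (6,4)
    t=2.3708 [y] (6,5)
    t=3.4061 [y] (6,6)
    t=4.4413 [y] (6,7) — stop
  → r_1 = 4.4413
beam 2: φ=-90°, α=150°
  cosα=-0.8660 sinα=0.5000 | (7,2) | tMaxX 0.6928 tMaxY 0.5800 | tΔX 1.1547 tΔY 2.0000
    t=0.5800 [y] (7,3)
    t=0.6928 [x] (6,3)
    t=1.8475 [x] (5,3)
    t=2.5800 [y] (5,4)
    t=3.0022 [x] (4,4)
    t=4.1569 [x] (3,4)
    t=4.5800 [y] (3,5)
    t=5.3116 [x] (2,5)
    t=6.4663 [x] (1,5)
    t=6.5800 [y] (1,6)
    t=7.6210 [x] (0,6) — stop
  → r_2 = 7.6210
beam 3: φ=-45°, α=195°
  cosα=-0.9659 sinα=-0.2588 | (7,2) | tMaxX 0.6212 tMaxY 2.7432 | tΔX 1.0353 tΔY 3.8637
    t=0.6212 [x] (6,2)
    t=1.6564 [x] (5,2)
    t=2.6917 [x] (4,2)
    t=2.7432 [y] (4,1)
    t=3.7270 [x] (3,1)
    t=4.7623 [x] (2,1)
    t=5.7975 [x] (1,1)
    t=6.6069 [y] (1,0) — stop
  → r_3 = 6.6069
beam 4: φ=0°, α=240°
  cosα=-0.5000 sinα=-0.8660 | (7,2) | tMaxX 1.2000 tMaxY 0.8198 | tΔX 2.0000 tΔY 1.1547
    t=0.8198 [y] (7,1)
    t=1.2000 [x] (6,1)
    t=1.9745 [y] (6,0) — stop
  → r_4 = 1.9745
beam 5: φ=45°, α=285°
  cosα=0.2588 sinα=-0.9659 | (7,2) | tMaxX 1.5455 tMaxY 0.7350 | tΔX 3.8637 tΔY 1.0353
    t=0.7350 [y] (7,1)
    t=1.5455 [x] (8,1) — stop
  → r_5 = 1.5455
beam 6: φ=90°, α=330°
  cosα=0.8660 sinα=-0.5000 | (7,2) | tMaxX 0.4619 tMaxY 1.4200 | tΔX 1.1547 tΔY 2.0000
    t=0.4619 [x] (8,2)
    t=1.4200 [y] (8,1) — stop
  → r_6 = 1.4200
beam 7: φ=135°, α=15°
  cosα=0.9659 sinα=0.2588 | (7,2) | tMaxX 0.4141 tMaxY 1.1205 | tΔX 1.0353 tΔY 3.8637
    t=0.4141 [x] (8,2)
    t=1.1205 [y] (8,3)
    t=1.4494 [x] (9,3) — stop
  → r_7 = 1.4494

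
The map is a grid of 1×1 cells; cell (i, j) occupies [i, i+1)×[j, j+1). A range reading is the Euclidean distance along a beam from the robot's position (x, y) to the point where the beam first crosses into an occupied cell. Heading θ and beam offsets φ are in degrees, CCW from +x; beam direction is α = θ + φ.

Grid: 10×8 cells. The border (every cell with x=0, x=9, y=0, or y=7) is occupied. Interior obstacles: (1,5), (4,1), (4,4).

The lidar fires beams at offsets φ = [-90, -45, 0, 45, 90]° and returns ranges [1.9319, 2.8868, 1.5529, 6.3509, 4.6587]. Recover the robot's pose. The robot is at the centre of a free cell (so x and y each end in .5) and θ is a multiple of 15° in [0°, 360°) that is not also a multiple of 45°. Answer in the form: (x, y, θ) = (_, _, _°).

Candidates: 45 free-cell centres × 16 headings = 720 poses. Raycast each; keep the one whose scan matches to 4 dp.
  (8.5, 6.5, 60°): beam 1 = 0.5774 ≠ 1.9319 ✗
  (8.5, 2.5, 150°): beam 1 = 1.0000 ≠ 1.9319 ✗
  (8.5, 3.5, 300°): beam 1 = 4.0415 ≠ 1.9319 ✗
  (8.5, 3.5, 330°): beam 1 = 2.8868 ≠ 1.9319 ✗
  …
  (4.5, 6.5, 255°): r_1=1.9319, r_2=2.8868, r_3=1.5529, r_4=6.3509, r_5=4.6587 — all match ✓
Unique over the lattice → pose = (4.5, 6.5, 255°).

(x, y, θ) = (4.5, 6.5, 255°)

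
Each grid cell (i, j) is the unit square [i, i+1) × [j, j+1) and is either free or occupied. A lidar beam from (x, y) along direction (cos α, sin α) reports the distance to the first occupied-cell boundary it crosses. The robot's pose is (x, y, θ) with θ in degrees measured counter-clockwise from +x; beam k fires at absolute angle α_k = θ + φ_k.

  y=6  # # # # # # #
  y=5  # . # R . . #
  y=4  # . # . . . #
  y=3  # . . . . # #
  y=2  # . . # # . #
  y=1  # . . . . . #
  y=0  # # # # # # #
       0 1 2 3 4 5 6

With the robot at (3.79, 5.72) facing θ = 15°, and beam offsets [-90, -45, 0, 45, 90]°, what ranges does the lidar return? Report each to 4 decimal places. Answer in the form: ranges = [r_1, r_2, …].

beam 1: φ=-90°, α=285°
  d=(0.2588,-0.9659)  start (3,5)  tX=0.8114 tY=0.7454  stride 1/|dx|=3.8637 1/|dy|=1.0353
    cross y-line → (3,4), t=0.7454
    cross x-line → (4,4), t=0.8114
    cross y-line → (4,3), t=1.7807
    cross y-line → (4,2), t=2.8160 (wall)
  → r_1 = 2.8160
beam 2: φ=-45°, α=330°
  d=(0.8660,-0.5000)  start (3,5)  tX=0.2425 tY=1.4400  stride 1/|dx|=1.1547 1/|dy|=2.0000
    cross x-line → (4,5), t=0.2425
    cross x-line → (5,5), t=1.3972
    cross y-line → (5,4), t=1.4400
    cross x-line → (6,4), t=2.5519 (wall)
  → r_2 = 2.5519
beam 3: φ=0°, α=15°
  d=(0.9659,0.2588)  start (3,5)  tX=0.2174 tY=1.0818  stride 1/|dx|=1.0353 1/|dy|=3.8637
    cross x-line → (4,5), t=0.2174
    cross y-line → (4,6), t=1.0818 (wall)
  → r_3 = 1.0818
beam 4: φ=45°, α=60°
  d=(0.5000,0.8660)  start (3,5)  tX=0.4200 tY=0.3233  stride 1/|dx|=2.0000 1/|dy|=1.1547
    cross y-line → (3,6), t=0.3233 (wall)
  → r_4 = 0.3233
beam 5: φ=90°, α=105°
  d=(-0.2588,0.9659)  start (3,5)  tX=3.0523 tY=0.2899  stride 1/|dx|=3.8637 1/|dy|=1.0353
    cross y-line → (3,6), t=0.2899 (wall)
  → r_5 = 0.2899

ranges = [2.8160, 2.5519, 1.0818, 0.3233, 0.2899]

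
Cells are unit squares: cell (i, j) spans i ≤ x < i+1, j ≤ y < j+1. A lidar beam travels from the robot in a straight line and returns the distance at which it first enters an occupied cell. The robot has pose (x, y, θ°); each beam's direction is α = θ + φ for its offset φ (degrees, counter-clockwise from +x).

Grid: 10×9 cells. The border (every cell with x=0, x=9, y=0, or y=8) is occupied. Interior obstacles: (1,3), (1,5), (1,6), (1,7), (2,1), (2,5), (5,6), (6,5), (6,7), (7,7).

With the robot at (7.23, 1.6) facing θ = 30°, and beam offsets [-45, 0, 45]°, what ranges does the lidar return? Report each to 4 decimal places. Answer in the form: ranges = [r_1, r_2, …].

ranges = [1.8324, 2.0438, 6.6258]

beam 1: φ=-45°, α=345°
  cosα=0.9659 sinα=-0.2588 | (7,1) | tMaxX 0.7972 tMaxY 2.3182 | tΔX 1.0353 tΔY 3.8637
    t=0.7972 [x] (8,1)
    t=1.8324 [x] (9,1) — stop
  → r_1 = 1.8324
beam 2: φ=0°, α=30°
  cosα=0.8660 sinα=0.5000 | (7,1) | tMaxX 0.8891 tMaxY 0.8000 | tΔX 1.1547 tΔY 2.0000
    t=0.8000 [y] (7,2)
    t=0.8891 [x] (8,2)
    t=2.0438 [x] (9,2) — stop
  → r_2 = 2.0438
beam 3: φ=45°, α=75°
  cosα=0.2588 sinα=0.9659 | (7,1) | tMaxX 2.9751 tMaxY 0.4141 | tΔX 3.8637 tΔY 1.0353
    t=0.4141 [y] (7,2)
    t=1.4494 [y] (7,3)
    t=2.4847 [y] (7,4)
    t=2.9751 [x] (8,4)
    t=3.5199 [y] (8,5)
    t=4.5552 [y] (8,6)
    t=5.5905 [y] (8,7)
    t=6.6258 [y] (8,8) — stop
  → r_3 = 6.6258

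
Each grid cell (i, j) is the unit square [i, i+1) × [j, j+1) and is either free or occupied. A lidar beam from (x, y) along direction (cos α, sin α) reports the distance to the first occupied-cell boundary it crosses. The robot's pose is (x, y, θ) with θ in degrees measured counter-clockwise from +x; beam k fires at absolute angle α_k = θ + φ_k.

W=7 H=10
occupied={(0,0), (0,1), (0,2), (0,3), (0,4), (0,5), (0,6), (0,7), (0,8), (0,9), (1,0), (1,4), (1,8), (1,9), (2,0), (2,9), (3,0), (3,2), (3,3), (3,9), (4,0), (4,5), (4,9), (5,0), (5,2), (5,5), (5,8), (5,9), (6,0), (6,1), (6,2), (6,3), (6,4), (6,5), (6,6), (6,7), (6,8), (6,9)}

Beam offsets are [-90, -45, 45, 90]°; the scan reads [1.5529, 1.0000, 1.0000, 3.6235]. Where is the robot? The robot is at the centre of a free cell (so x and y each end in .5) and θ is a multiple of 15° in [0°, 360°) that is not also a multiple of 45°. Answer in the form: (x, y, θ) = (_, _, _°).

(x, y, θ) = (4.5, 1.5, 75°)

The pose lattice has 32·16 = 512 candidates. Test each by forward raycasting.
  (4.5, 8.5, 195°): beam 1 = 0.5176 ≠ 1.5529 ✗
  (3.5, 5.5, 195°): beam 1 = 3.6235 ≠ 1.5529 ✗
  (1.5, 5.5, 150°): beam 1 = 4.0415 ≠ 1.5529 ✗
  (3.5, 5.5, 330°): beam 1 = 5.0000 ≠ 1.5529 ✗
  …
  (4.5, 1.5, 75°): r_1=1.5529, r_2=1.0000, r_3=1.0000, r_4=3.6235 — all match ✓
Unique over the lattice → pose = (4.5, 1.5, 75°).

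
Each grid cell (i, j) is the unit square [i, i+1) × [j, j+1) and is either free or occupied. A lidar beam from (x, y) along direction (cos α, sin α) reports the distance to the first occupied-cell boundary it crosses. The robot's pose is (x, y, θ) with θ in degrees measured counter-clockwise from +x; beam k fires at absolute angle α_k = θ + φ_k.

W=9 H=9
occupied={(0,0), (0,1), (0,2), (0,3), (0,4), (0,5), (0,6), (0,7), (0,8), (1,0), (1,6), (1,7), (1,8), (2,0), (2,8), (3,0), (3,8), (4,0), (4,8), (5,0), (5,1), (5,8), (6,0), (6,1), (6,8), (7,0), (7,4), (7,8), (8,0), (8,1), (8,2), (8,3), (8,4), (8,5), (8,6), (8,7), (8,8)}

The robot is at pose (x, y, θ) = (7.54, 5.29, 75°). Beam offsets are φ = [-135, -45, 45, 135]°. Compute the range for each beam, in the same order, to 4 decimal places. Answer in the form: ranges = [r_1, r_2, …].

ranges = [0.3349, 0.5312, 3.1292, 0.5800]

beam 1: φ=-135°, α=300°
  dir = (cos 300°, sin 300°) = (0.5000, -0.8660); from cell (7,5)
  next x-line at t=0.9200, next y-line at t=0.3349; Δt_x=2.0000, Δt_y=1.1547
    y: enter (7,4) at t=0.3349 ← occupied
  → r_1 = 0.3349
beam 2: φ=-45°, α=30°
  dir = (cos 30°, sin 30°) = (0.8660, 0.5000); from cell (7,5)
  next x-line at t=0.5312, next y-line at t=1.4200; Δt_x=1.1547, Δt_y=2.0000
    x: enter (8,5) at t=0.5312 ← occupied
  → r_2 = 0.5312
beam 3: φ=45°, α=120°
  dir = (cos 120°, sin 120°) = (-0.5000, 0.8660); from cell (7,5)
  next x-line at t=1.0800, next y-line at t=0.8198; Δt_x=2.0000, Δt_y=1.1547
    y: enter (7,6) at t=0.8198
    x: enter (6,6) at t=1.0800
    y: enter (6,7) at t=1.9745
    x: enter (5,7) at t=3.0800
    y: enter (5,8) at t=3.1292 ← occupied
  → r_3 = 3.1292
beam 4: φ=135°, α=210°
  dir = (cos 210°, sin 210°) = (-0.8660, -0.5000); from cell (7,5)
  next x-line at t=0.6235, next y-line at t=0.5800; Δt_x=1.1547, Δt_y=2.0000
    y: enter (7,4) at t=0.5800 ← occupied
  → r_4 = 0.5800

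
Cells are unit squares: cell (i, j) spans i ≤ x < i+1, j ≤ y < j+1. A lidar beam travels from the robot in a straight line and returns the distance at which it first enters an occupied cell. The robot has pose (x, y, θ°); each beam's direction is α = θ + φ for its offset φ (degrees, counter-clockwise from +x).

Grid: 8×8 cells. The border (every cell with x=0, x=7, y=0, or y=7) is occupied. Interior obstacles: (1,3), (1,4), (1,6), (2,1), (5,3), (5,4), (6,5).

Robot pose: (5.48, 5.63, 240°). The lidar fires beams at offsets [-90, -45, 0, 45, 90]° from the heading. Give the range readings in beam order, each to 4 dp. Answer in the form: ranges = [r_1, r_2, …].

ranges = [2.7400, 3.6028, 0.7275, 0.6522, 0.6004]

beam 1: φ=-90°, α=150°
  dir = (cos 150°, sin 150°) = (-0.8660, 0.5000); from cell (5,5)
  next x-line at t=0.5543, next y-line at t=0.7400; Δt_x=1.1547, Δt_y=2.0000
    x: enter (4,5) at t=0.5543
    y: enter (4,6) at t=0.7400
    x: enter (3,6) at t=1.7090
    y: enter (3,7) at t=2.7400 ← occupied
  → r_1 = 2.7400
beam 2: φ=-45°, α=195°
  dir = (cos 195°, sin 195°) = (-0.9659, -0.2588); from cell (5,5)
  next x-line at t=0.4969, next y-line at t=2.4341; Δt_x=1.0353, Δt_y=3.8637
    x: enter (4,5) at t=0.4969
    x: enter (3,5) at t=1.5322
    y: enter (3,4) at t=2.4341
    x: enter (2,4) at t=2.5675
    x: enter (1,4) at t=3.6028 ← occupied
  → r_2 = 3.6028
beam 3: φ=0°, α=240°
  dir = (cos 240°, sin 240°) = (-0.5000, -0.8660); from cell (5,5)
  next x-line at t=0.9600, next y-line at t=0.7275; Δt_x=2.0000, Δt_y=1.1547
    y: enter (5,4) at t=0.7275 ← occupied
  → r_3 = 0.7275
beam 4: φ=45°, α=285°
  dir = (cos 285°, sin 285°) = (0.2588, -0.9659); from cell (5,5)
  next x-line at t=2.0091, next y-line at t=0.6522; Δt_x=3.8637, Δt_y=1.0353
    y: enter (5,4) at t=0.6522 ← occupied
  → r_4 = 0.6522
beam 5: φ=90°, α=330°
  dir = (cos 330°, sin 330°) = (0.8660, -0.5000); from cell (5,5)
  next x-line at t=0.6004, next y-line at t=1.2600; Δt_x=1.1547, Δt_y=2.0000
    x: enter (6,5) at t=0.6004 ← occupied
  → r_5 = 0.6004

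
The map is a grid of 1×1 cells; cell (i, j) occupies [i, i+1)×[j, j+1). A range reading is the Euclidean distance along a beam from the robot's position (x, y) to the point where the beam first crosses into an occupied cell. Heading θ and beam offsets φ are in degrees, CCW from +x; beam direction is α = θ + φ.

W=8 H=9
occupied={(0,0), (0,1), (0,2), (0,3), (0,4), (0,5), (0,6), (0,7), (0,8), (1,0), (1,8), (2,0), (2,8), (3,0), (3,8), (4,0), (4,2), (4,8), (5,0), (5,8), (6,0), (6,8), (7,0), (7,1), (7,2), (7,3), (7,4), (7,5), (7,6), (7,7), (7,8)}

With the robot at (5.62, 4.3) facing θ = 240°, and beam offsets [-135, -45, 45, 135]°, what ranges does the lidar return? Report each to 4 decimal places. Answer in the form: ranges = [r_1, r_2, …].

beam 1: φ=-135°, α=105°
  dir = (cos 105°, sin 105°) = (-0.2588, 0.9659); from cell (5,4)
  next x-line at t=2.3955, next y-line at t=0.7247; Δt_x=3.8637, Δt_y=1.0353
    y: enter (5,5) at t=0.7247
    y: enter (5,6) at t=1.7600
    x: enter (4,6) at t=2.3955
    y: enter (4,7) at t=2.7952
    y: enter (4,8) at t=3.8305 ← occupied
  → r_1 = 3.8305
beam 2: φ=-45°, α=195°
  dir = (cos 195°, sin 195°) = (-0.9659, -0.2588); from cell (5,4)
  next x-line at t=0.6419, next y-line at t=1.1591; Δt_x=1.0353, Δt_y=3.8637
    x: enter (4,4) at t=0.6419
    y: enter (4,3) at t=1.1591
    x: enter (3,3) at t=1.6771
    x: enter (2,3) at t=2.7124
    x: enter (1,3) at t=3.7477
    x: enter (0,3) at t=4.7830 ← occupied
  → r_2 = 4.7830
beam 3: φ=45°, α=285°
  dir = (cos 285°, sin 285°) = (0.2588, -0.9659); from cell (5,4)
  next x-line at t=1.4682, next y-line at t=0.3106; Δt_x=3.8637, Δt_y=1.0353
    y: enter (5,3) at t=0.3106
    y: enter (5,2) at t=1.3459
    x: enter (6,2) at t=1.4682
    y: enter (6,1) at t=2.3811
    y: enter (6,0) at t=3.4164 ← occupied
  → r_3 = 3.4164
beam 4: φ=135°, α=15°
  dir = (cos 15°, sin 15°) = (0.9659, 0.2588); from cell (5,4)
  next x-line at t=0.3934, next y-line at t=2.7046; Δt_x=1.0353, Δt_y=3.8637
    x: enter (6,4) at t=0.3934
    x: enter (7,4) at t=1.4287 ← occupied
  → r_4 = 1.4287

ranges = [3.8305, 4.7830, 3.4164, 1.4287]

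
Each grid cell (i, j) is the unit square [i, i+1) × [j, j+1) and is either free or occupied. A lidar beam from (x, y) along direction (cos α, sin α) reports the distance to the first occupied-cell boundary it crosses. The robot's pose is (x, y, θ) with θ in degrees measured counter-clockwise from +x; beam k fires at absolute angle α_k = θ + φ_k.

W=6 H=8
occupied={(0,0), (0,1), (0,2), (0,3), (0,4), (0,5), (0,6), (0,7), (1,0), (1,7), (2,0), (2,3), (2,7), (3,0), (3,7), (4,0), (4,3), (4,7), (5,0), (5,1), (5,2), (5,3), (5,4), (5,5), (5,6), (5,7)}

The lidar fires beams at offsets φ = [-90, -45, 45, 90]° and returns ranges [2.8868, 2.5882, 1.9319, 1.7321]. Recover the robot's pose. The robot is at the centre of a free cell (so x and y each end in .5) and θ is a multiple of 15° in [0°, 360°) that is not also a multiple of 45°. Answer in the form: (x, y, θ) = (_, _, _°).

Enumerate (i+0.5, j+0.5, θ) over the 22 free cells and 16 admissible headings. For each, cast all 4 beams and compare to the given ranges.
  (4.5, 4.5, 120°): beam 1 = 0.5774 ≠ 2.8868 ✗
  (4.5, 2.5, 240°): beam 1 = 1.7321 ≠ 2.8868 ✗
  (1.5, 5.5, 60°): beam 1 = 3.0000 ≠ 2.8868 ✗
  (3.5, 3.5, 285°): beam 1 = 0.5176 ≠ 2.8868 ✗
  …
  (3.5, 5.5, 240°): r_1=2.8868, r_2=2.5882, r_3=1.9319, r_4=1.7321 — all match ✓
Unique over the lattice → pose = (3.5, 5.5, 240°).

(x, y, θ) = (3.5, 5.5, 240°)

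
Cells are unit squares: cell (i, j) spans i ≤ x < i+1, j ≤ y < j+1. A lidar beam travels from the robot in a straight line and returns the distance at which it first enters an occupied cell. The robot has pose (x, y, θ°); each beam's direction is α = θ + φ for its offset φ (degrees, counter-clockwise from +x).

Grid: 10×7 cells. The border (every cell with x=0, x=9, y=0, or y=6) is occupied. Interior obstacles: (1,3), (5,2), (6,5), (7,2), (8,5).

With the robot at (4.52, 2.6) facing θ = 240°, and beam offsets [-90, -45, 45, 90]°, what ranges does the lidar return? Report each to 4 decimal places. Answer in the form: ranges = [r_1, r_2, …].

ranges = [4.0645, 3.6442, 1.6564, 0.5543]

beam 1: φ=-90°, α=150°
  dir = (cos 150°, sin 150°) = (-0.8660, 0.5000); from cell (4,2)
  next x-line at t=0.6004, next y-line at t=0.8000; Δt_x=1.1547, Δt_y=2.0000
    x: enter (3,2) at t=0.6004
    y: enter (3,3) at t=0.8000
    x: enter (2,3) at t=1.7551
    y: enter (2,4) at t=2.8000
    x: enter (1,4) at t=2.9098
    x: enter (0,4) at t=4.0645 ← occupied
  → r_1 = 4.0645
beam 2: φ=-45°, α=195°
  dir = (cos 195°, sin 195°) = (-0.9659, -0.2588); from cell (4,2)
  next x-line at t=0.5383, next y-line at t=2.3182; Δt_x=1.0353, Δt_y=3.8637
    x: enter (3,2) at t=0.5383
    x: enter (2,2) at t=1.5736
    y: enter (2,1) at t=2.3182
    x: enter (1,1) at t=2.6089
    x: enter (0,1) at t=3.6442 ← occupied
  → r_2 = 3.6442
beam 3: φ=45°, α=285°
  dir = (cos 285°, sin 285°) = (0.2588, -0.9659); from cell (4,2)
  next x-line at t=1.8546, next y-line at t=0.6212; Δt_x=3.8637, Δt_y=1.0353
    y: enter (4,1) at t=0.6212
    y: enter (4,0) at t=1.6564 ← occupied
  → r_3 = 1.6564
beam 4: φ=90°, α=330°
  dir = (cos 330°, sin 330°) = (0.8660, -0.5000); from cell (4,2)
  next x-line at t=0.5543, next y-line at t=1.2000; Δt_x=1.1547, Δt_y=2.0000
    x: enter (5,2) at t=0.5543 ← occupied
  → r_4 = 0.5543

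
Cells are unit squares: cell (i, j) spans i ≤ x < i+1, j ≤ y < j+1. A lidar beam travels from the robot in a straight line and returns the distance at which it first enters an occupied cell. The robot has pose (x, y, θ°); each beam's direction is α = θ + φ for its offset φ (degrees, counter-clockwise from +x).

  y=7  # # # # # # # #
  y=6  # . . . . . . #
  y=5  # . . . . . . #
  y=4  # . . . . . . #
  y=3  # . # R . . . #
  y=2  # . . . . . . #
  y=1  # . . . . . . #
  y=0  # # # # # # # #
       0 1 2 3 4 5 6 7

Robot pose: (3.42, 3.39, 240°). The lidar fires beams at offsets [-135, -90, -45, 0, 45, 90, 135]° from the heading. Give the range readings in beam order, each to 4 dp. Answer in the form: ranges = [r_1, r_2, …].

beam 1: φ=-135°, α=105°
  cosα=-0.2588 sinα=0.9659 | (3,3) | tMaxX 1.6228 tMaxY 0.6315 | tΔX 3.8637 tΔY 1.0353
    t=0.6315 [y] (3,4)
    t=1.6228 [x] (2,4)
    t=1.6668 [y] (2,5)
    t=2.7021 [y] (2,6)
    t=3.7373 [y] (2,7) — stop
  → r_1 = 3.7373
beam 2: φ=-90°, α=150°
  cosα=-0.8660 sinα=0.5000 | (3,3) | tMaxX 0.4850 tMaxY 1.2200 | tΔX 1.1547 tΔY 2.0000
    t=0.4850 [x] (2,3) — stop
  → r_2 = 0.4850
beam 3: φ=-45°, α=195°
  cosα=-0.9659 sinα=-0.2588 | (3,3) | tMaxX 0.4348 tMaxY 1.5068 | tΔX 1.0353 tΔY 3.8637
    t=0.4348 [x] (2,3) — stop
  → r_3 = 0.4348
beam 4: φ=0°, α=240°
  cosα=-0.5000 sinα=-0.8660 | (3,3) | tMaxX 0.8400 tMaxY 0.4503 | tΔX 2.0000 tΔY 1.1547
    t=0.4503 [y] (3,2)
    t=0.8400 [x] (2,2)
    t=1.6050 [y] (2,1)
    t=2.7597 [y] (2,0) — stop
  → r_4 = 2.7597
beam 5: φ=45°, α=285°
  cosα=0.2588 sinα=-0.9659 | (3,3) | tMaxX 2.2409 tMaxY 0.4038 | tΔX 3.8637 tΔY 1.0353
    t=0.4038 [y] (3,2)
    t=1.4390 [y] (3,1)
    t=2.2409 [x] (4,1)
    t=2.4743 [y] (4,0) — stop
  → r_5 = 2.4743
beam 6: φ=90°, α=330°
  cosα=0.8660 sinα=-0.5000 | (3,3) | tMaxX 0.6697 tMaxY 0.7800 | tΔX 1.1547 tΔY 2.0000
    t=0.6697 [x] (4,3)
    t=0.7800 [y] (4,2)
    t=1.8244 [x] (5,2)
    t=2.7800 [y] (5,1)
    t=2.9791 [x] (6,1)
    t=4.1338 [x] (7,1) — stop
  → r_6 = 4.1338
beam 7: φ=135°, α=15°
  cosα=0.9659 sinα=0.2588 | (3,3) | tMaxX 0.6005 tMaxY 2.3569 | tΔX 1.0353 tΔY 3.8637
    t=0.6005 [x] (4,3)
    t=1.6357 [x] (5,3)
    t=2.3569 [y] (5,4)
    t=2.6710 [x] (6,4)
    t=3.7063 [x] (7,4) — stop
  → r_7 = 3.7063

ranges = [3.7373, 0.4850, 0.4348, 2.7597, 2.4743, 4.1338, 3.7063]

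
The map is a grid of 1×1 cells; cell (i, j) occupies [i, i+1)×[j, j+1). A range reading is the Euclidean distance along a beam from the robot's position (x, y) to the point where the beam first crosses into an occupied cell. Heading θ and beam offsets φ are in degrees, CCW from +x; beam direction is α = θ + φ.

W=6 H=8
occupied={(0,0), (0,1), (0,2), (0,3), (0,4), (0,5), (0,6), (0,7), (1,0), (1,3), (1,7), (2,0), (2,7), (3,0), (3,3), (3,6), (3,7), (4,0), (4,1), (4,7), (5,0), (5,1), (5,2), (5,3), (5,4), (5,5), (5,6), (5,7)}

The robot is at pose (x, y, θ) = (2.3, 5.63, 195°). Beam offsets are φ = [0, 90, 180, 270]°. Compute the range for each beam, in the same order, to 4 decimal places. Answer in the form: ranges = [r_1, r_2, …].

beam 1: φ=0°, α=195°
  d=(-0.9659,-0.2588)  start (2,5)  tX=0.3106 tY=2.4341  stride 1/|dx|=1.0353 1/|dy|=3.8637
    cross x-line → (1,5), t=0.3106
    cross x-line → (0,5), t=1.3459 (wall)
  → r_1 = 1.3459
beam 2: φ=90°, α=285°
  d=(0.2588,-0.9659)  start (2,5)  tX=2.7046 tY=0.6522  stride 1/|dx|=3.8637 1/|dy|=1.0353
    cross y-line → (2,4), t=0.6522
    cross y-line → (2,3), t=1.6875
    cross x-line → (3,3), t=2.7046 (wall)
  → r_2 = 2.7046
beam 3: φ=180°, α=15°
  d=(0.9659,0.2588)  start (2,5)  tX=0.7247 tY=1.4296  stride 1/|dx|=1.0353 1/|dy|=3.8637
    cross x-line → (3,5), t=0.7247
    cross y-line → (3,6), t=1.4296 (wall)
  → r_3 = 1.4296
beam 4: φ=270°, α=105°
  d=(-0.2588,0.9659)  start (2,5)  tX=1.1591 tY=0.3831  stride 1/|dx|=3.8637 1/|dy|=1.0353
    cross y-line → (2,6), t=0.3831
    cross x-line → (1,6), t=1.1591
    cross y-line → (1,7), t=1.4183 (wall)
  → r_4 = 1.4183

ranges = [1.3459, 2.7046, 1.4296, 1.4183]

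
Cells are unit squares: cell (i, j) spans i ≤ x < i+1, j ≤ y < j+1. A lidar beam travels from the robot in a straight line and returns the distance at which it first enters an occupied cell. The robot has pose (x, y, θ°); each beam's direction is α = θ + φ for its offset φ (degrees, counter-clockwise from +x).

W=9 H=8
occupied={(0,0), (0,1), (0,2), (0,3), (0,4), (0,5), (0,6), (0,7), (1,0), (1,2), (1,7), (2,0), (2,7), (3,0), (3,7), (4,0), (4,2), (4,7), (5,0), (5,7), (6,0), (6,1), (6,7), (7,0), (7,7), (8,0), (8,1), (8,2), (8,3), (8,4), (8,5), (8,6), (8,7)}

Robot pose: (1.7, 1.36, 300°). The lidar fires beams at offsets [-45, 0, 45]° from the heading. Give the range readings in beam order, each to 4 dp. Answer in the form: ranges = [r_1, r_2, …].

beam 1: φ=-45°, α=255°
  direction (-0.2588, -0.9659); cell (1,1); t to first gridline: x 2.7046, y 0.3727 (then +3.8637 / +1.0353)
    (1,0) via y @ 0.3727  # hit
  → r_1 = 0.3727
beam 2: φ=0°, α=300°
  direction (0.5000, -0.8660); cell (1,1); t to first gridline: x 0.6000, y 0.4157 (then +2.0000 / +1.1547)
    (1,0) via y @ 0.4157  # hit
  → r_2 = 0.4157
beam 3: φ=45°, α=345°
  direction (0.9659, -0.2588); cell (1,1); t to first gridline: x 0.3106, y 1.3909 (then +1.0353 / +3.8637)
    (2,1) via x @ 0.3106
    (3,1) via x @ 1.3459
    (3,0) via y @ 1.3909  # hit
  → r_3 = 1.3909

ranges = [0.3727, 0.4157, 1.3909]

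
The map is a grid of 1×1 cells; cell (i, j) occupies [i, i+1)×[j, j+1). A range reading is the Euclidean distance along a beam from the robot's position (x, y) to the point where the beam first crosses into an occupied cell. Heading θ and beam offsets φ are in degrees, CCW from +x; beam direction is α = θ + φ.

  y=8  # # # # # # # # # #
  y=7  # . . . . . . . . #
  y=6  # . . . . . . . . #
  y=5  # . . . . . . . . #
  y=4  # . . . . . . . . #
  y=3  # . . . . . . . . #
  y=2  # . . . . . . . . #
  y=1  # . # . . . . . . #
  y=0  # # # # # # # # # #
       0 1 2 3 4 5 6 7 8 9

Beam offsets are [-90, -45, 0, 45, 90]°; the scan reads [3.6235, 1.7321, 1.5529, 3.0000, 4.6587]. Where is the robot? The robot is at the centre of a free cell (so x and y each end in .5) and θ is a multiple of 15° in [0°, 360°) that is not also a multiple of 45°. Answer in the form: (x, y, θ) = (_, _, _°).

(x, y, θ) = (5.5, 6.5, 105°)

Candidates: 55 free-cell centres × 16 headings = 880 poses. Raycast each; keep the one whose scan matches to 4 dp.
  (4.5, 7.5, 240°): beam 1 = 1.0000 ≠ 3.6235 ✗
  (2.5, 5.5, 255°): beam 1 = 1.5529 ≠ 3.6235 ✗
  (2.5, 5.5, 105°): beam 1 = 6.7293 ≠ 3.6235 ✗
  …
  (5.5, 6.5, 105°): r_1=3.6235, r_2=1.7321, r_3=1.5529, r_4=3.0000, r_5=4.6587 — all match ✓
Only this pose fits every beam.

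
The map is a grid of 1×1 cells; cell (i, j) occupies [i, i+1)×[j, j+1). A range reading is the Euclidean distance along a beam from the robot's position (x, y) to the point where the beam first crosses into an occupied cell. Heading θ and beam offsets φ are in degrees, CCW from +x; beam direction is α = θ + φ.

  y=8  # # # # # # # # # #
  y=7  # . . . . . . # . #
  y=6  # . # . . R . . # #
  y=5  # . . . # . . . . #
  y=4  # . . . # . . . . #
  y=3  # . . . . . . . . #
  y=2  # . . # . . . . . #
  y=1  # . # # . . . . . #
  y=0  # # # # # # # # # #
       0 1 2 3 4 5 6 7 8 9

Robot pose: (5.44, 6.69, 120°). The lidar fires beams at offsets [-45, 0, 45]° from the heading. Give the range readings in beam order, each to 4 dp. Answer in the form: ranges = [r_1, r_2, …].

ranges = [1.3562, 1.5127, 4.5966]

beam 1: φ=-45°, α=75°
  cosα=0.2588 sinα=0.9659 | (5,6) | tMaxX 2.1637 tMaxY 0.3209 | tΔX 3.8637 tΔY 1.0353
    t=0.3209 [y] (5,7)
    t=1.3562 [y] (5,8) — stop
  → r_1 = 1.3562
beam 2: φ=0°, α=120°
  cosα=-0.5000 sinα=0.8660 | (5,6) | tMaxX 0.8800 tMaxY 0.3580 | tΔX 2.0000 tΔY 1.1547
    t=0.3580 [y] (5,7)
    t=0.8800 [x] (4,7)
    t=1.5127 [y] (4,8) — stop
  → r_2 = 1.5127
beam 3: φ=45°, α=165°
  cosα=-0.9659 sinα=0.2588 | (5,6) | tMaxX 0.4555 tMaxY 1.1977 | tΔX 1.0353 tΔY 3.8637
    t=0.4555 [x] (4,6)
    t=1.1977 [y] (4,7)
    t=1.4908 [x] (3,7)
    t=2.5261 [x] (2,7)
    t=3.5614 [x] (1,7)
    t=4.5966 [x] (0,7) — stop
  → r_3 = 4.5966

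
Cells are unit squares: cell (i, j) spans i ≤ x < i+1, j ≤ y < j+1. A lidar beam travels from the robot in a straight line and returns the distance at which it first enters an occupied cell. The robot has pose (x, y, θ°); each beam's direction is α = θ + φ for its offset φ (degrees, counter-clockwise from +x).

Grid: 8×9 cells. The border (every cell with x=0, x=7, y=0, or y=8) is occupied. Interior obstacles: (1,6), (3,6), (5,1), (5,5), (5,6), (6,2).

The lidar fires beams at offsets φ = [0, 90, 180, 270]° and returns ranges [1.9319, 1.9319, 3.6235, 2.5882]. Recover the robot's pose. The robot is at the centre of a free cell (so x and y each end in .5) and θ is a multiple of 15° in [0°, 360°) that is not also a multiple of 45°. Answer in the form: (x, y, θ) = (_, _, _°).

The pose lattice has 36·16 = 576 candidates. Test each by forward raycasting.
  (1.5, 4.5, 30°): beam 1 = 4.0415 ≠ 1.9319 ✗
  (5.5, 2.5, 255°): beam 1 = 0.5176 ≠ 1.9319 ✗
  (2.5, 5.5, 105°): beam 1 = 2.5882 ≠ 1.9319 ✗
  …
  (4.5, 3.5, 345°): r_1=1.9319, r_2=1.9319, r_3=3.6235, r_4=2.5882 — all match ✓
Unique over the lattice → pose = (4.5, 3.5, 345°).

(x, y, θ) = (4.5, 3.5, 345°)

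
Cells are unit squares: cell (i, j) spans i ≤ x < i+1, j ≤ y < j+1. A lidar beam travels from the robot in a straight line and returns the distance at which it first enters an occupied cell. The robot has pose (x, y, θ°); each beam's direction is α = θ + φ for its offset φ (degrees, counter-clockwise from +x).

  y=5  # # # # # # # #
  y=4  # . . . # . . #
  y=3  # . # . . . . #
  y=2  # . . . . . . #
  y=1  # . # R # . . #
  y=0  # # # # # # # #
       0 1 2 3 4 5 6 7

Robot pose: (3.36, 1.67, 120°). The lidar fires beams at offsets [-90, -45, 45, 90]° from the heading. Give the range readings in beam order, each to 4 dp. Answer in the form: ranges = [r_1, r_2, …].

beam 1: φ=-90°, α=30°
  cosα=0.8660 sinα=0.5000 | (3,1) | tMaxX 0.7390 tMaxY 0.6600 | tΔX 1.1547 tΔY 2.0000
    t=0.6600 [y] (3,2)
    t=0.7390 [x] (4,2)
    t=1.8937 [x] (5,2)
    t=2.6600 [y] (5,3)
    t=3.0484 [x] (6,3)
    t=4.2031 [x] (7,3) — stop
  → r_1 = 4.2031
beam 2: φ=-45°, α=75°
  cosα=0.2588 sinα=0.9659 | (3,1) | tMaxX 2.4728 tMaxY 0.3416 | tΔX 3.8637 tΔY 1.0353
    t=0.3416 [y] (3,2)
    t=1.3769 [y] (3,3)
    t=2.4122 [y] (3,4)
    t=2.4728 [x] (4,4) — stop
  → r_2 = 2.4728
beam 3: φ=45°, α=165°
  cosα=-0.9659 sinα=0.2588 | (3,1) | tMaxX 0.3727 tMaxY 1.2750 | tΔX 1.0353 tΔY 3.8637
    t=0.3727 [x] (2,1) — stop
  → r_3 = 0.3727
beam 4: φ=90°, α=210°
  cosα=-0.8660 sinα=-0.5000 | (3,1) | tMaxX 0.4157 tMaxY 1.3400 | tΔX 1.1547 tΔY 2.0000
    t=0.4157 [x] (2,1) — stop
  → r_4 = 0.4157

ranges = [4.2031, 2.4728, 0.3727, 0.4157]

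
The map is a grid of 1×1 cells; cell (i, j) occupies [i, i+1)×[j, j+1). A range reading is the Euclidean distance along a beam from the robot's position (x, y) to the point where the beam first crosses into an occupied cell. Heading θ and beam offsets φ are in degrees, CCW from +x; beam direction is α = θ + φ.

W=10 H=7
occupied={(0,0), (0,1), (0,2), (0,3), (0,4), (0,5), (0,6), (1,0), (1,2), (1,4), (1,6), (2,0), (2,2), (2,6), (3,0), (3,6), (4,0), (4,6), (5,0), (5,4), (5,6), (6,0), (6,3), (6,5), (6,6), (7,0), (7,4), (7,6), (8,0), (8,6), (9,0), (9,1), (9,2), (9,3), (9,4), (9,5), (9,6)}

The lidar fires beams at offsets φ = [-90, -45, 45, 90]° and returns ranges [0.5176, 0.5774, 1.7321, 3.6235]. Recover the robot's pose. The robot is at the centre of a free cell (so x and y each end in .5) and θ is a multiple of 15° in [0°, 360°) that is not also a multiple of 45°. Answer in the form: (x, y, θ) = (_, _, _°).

Candidates: 33 free-cell centres × 16 headings = 528 poses. Raycast each; keep the one whose scan matches to 4 dp.
  (3.5, 4.5, 60°): beam 1 = 2.8868 ≠ 0.5176 ✗
  (2.5, 1.5, 240°): beam 1 = 1.0000 ≠ 0.5176 ✗
  (5.5, 5.5, 300°): beam 1 = 5.0000 ≠ 0.5176 ✗
  (4.5, 2.5, 285°): beam 1 = 1.5529 ≠ 0.5176 ✗
  …
  (4.5, 4.5, 75°): r_1=0.5176, r_2=0.5774, r_3=1.7321, r_4=3.6235 — all match ✓
No second candidate reproduces the full scan.

(x, y, θ) = (4.5, 4.5, 75°)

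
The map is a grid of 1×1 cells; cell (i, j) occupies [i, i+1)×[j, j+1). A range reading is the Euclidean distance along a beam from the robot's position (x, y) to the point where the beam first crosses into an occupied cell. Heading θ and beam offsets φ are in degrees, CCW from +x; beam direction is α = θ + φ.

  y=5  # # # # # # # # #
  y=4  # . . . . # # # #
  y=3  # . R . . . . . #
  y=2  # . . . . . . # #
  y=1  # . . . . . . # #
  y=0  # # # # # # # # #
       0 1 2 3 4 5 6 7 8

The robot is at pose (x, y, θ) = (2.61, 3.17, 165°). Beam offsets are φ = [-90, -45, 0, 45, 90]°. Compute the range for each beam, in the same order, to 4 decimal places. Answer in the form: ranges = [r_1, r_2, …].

ranges = [1.8946, 2.1131, 1.6668, 1.8591, 2.2465]

beam 1: φ=-90°, α=75°
  dir = (cos 75°, sin 75°) = (0.2588, 0.9659); from cell (2,3)
  next x-line at t=1.5068, next y-line at t=0.8593; Δt_x=3.8637, Δt_y=1.0353
    y: enter (2,4) at t=0.8593
    x: enter (3,4) at t=1.5068
    y: enter (3,5) at t=1.8946 ← occupied
  → r_1 = 1.8946
beam 2: φ=-45°, α=120°
  dir = (cos 120°, sin 120°) = (-0.5000, 0.8660); from cell (2,3)
  next x-line at t=1.2200, next y-line at t=0.9584; Δt_x=2.0000, Δt_y=1.1547
    y: enter (2,4) at t=0.9584
    x: enter (1,4) at t=1.2200
    y: enter (1,5) at t=2.1131 ← occupied
  → r_2 = 2.1131
beam 3: φ=0°, α=165°
  dir = (cos 165°, sin 165°) = (-0.9659, 0.2588); from cell (2,3)
  next x-line at t=0.6315, next y-line at t=3.2069; Δt_x=1.0353, Δt_y=3.8637
    x: enter (1,3) at t=0.6315
    x: enter (0,3) at t=1.6668 ← occupied
  → r_3 = 1.6668
beam 4: φ=45°, α=210°
  dir = (cos 210°, sin 210°) = (-0.8660, -0.5000); from cell (2,3)
  next x-line at t=0.7044, next y-line at t=0.3400; Δt_x=1.1547, Δt_y=2.0000
    y: enter (2,2) at t=0.3400
    x: enter (1,2) at t=0.7044
    x: enter (0,2) at t=1.8591 ← occupied
  → r_4 = 1.8591
beam 5: φ=90°, α=255°
  dir = (cos 255°, sin 255°) = (-0.2588, -0.9659); from cell (2,3)
  next x-line at t=2.3569, next y-line at t=0.1760; Δt_x=3.8637, Δt_y=1.0353
    y: enter (2,2) at t=0.1760
    y: enter (2,1) at t=1.2113
    y: enter (2,0) at t=2.2465 ← occupied
  → r_5 = 2.2465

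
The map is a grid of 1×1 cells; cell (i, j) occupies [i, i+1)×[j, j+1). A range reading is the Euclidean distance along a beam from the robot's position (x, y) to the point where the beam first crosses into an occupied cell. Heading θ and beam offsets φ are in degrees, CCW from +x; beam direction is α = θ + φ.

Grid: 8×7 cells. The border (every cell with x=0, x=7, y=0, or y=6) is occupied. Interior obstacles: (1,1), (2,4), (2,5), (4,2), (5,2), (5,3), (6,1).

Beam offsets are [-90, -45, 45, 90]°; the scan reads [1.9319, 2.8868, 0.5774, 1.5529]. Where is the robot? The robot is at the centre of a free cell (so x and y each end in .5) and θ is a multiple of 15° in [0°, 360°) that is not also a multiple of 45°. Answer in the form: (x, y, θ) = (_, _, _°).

(x, y, θ) = (6.5, 3.5, 165°)

The pose lattice has 23·16 = 368 candidates. Test each by forward raycasting.
  (3.5, 5.5, 150°): beam 1 = 0.5774 ≠ 1.9319 ✗
  (3.5, 1.5, 345°): beam 1 = 0.5176 ≠ 1.9319 ✗
  (6.5, 5.5, 240°): beam 1 = 1.0000 ≠ 1.9319 ✗
  (6.5, 3.5, 105°): beam 1 = 0.5176 ≠ 1.9319 ✗
  …
  (6.5, 3.5, 165°): r_1=1.9319, r_2=2.8868, r_3=0.5774, r_4=1.5529 — all match ✓
No second candidate reproduces the full scan.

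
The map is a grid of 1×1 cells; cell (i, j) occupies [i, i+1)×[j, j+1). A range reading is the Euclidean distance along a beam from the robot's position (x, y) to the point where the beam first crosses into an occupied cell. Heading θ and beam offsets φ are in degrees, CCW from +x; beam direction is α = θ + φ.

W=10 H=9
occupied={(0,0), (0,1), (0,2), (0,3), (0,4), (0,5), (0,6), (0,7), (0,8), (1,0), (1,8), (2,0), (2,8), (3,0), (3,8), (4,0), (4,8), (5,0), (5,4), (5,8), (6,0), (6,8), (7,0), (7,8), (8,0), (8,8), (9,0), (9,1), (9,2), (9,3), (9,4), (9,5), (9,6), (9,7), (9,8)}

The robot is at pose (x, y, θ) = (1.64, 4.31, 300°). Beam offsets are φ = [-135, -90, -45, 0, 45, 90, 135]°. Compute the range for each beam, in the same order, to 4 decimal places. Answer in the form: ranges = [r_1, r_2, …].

beam 1: φ=-135°, α=165°
  cosα=-0.9659 sinα=0.2588 | (1,4) | tMaxX 0.6626 tMaxY 2.6660 | tΔX 1.0353 tΔY 3.8637
    t=0.6626 [x] (0,4) — stop
  → r_1 = 0.6626
beam 2: φ=-90°, α=210°
  cosα=-0.8660 sinα=-0.5000 | (1,4) | tMaxX 0.7390 tMaxY 0.6200 | tΔX 1.1547 tΔY 2.0000
    t=0.6200 [y] (1,3)
    t=0.7390 [x] (0,3) — stop
  → r_2 = 0.7390
beam 3: φ=-45°, α=255°
  cosα=-0.2588 sinα=-0.9659 | (1,4) | tMaxX 2.4728 tMaxY 0.3209 | tΔX 3.8637 tΔY 1.0353
    t=0.3209 [y] (1,3)
    t=1.3562 [y] (1,2)
    t=2.3915 [y] (1,1)
    t=2.4728 [x] (0,1) — stop
  → r_3 = 2.4728
beam 4: φ=0°, α=300°
  cosα=0.5000 sinα=-0.8660 | (1,4) | tMaxX 0.7200 tMaxY 0.3580 | tΔX 2.0000 tΔY 1.1547
    t=0.3580 [y] (1,3)
    t=0.7200 [x] (2,3)
    t=1.5127 [y] (2,2)
    t=2.6674 [y] (2,1)
    t=2.7200 [x] (3,1)
    t=3.8221 [y] (3,0) — stop
  → r_4 = 3.8221
beam 5: φ=45°, α=345°
  cosα=0.9659 sinα=-0.2588 | (1,4) | tMaxX 0.3727 tMaxY 1.1977 | tΔX 1.0353 tΔY 3.8637
    t=0.3727 [x] (2,4)
    t=1.1977 [y] (2,3)
    t=1.4080 [x] (3,3)
    t=2.4433 [x] (4,3)
    t=3.4785 [x] (5,3)
    t=4.5138 [x] (6,3)
    t=5.0615 [y] (6,2)
    t=5.5491 [x] (7,2)
    t=6.5844 [x] (8,2)
    t=7.6196 [x] (9,2) — stop
  → r_5 = 7.6196
beam 6: φ=90°, α=30°
  cosα=0.8660 sinα=0.5000 | (1,4) | tMaxX 0.4157 tMaxY 1.3800 | tΔX 1.1547 tΔY 2.0000
    t=0.4157 [x] (2,4)
    t=1.3800 [y] (2,5)
    t=1.5704 [x] (3,5)
    t=2.7251 [x] (4,5)
    t=3.3800 [y] (4,6)
    t=3.8798 [x] (5,6)
    t=5.0345 [x] (6,6)
    t=5.3800 [y] (6,7)
    t=6.1892 [x] (7,7)
    t=7.3439 [x] (8,7)
    t=7.3800 [y] (8,8) — stop
  → r_6 = 7.3800
beam 7: φ=135°, α=75°
  cosα=0.2588 sinα=0.9659 | (1,4) | tMaxX 1.3909 tMaxY 0.7143 | tΔX 3.8637 tΔY 1.0353
    t=0.7143 [y] (1,5)
    t=1.3909 [x] (2,5)
    t=1.7496 [y] (2,6)
    t=2.7849 [y] (2,7)
    t=3.8202 [y] (2,8) — stop
  → r_7 = 3.8202

ranges = [0.6626, 0.7390, 2.4728, 3.8221, 7.6196, 7.3800, 3.8202]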